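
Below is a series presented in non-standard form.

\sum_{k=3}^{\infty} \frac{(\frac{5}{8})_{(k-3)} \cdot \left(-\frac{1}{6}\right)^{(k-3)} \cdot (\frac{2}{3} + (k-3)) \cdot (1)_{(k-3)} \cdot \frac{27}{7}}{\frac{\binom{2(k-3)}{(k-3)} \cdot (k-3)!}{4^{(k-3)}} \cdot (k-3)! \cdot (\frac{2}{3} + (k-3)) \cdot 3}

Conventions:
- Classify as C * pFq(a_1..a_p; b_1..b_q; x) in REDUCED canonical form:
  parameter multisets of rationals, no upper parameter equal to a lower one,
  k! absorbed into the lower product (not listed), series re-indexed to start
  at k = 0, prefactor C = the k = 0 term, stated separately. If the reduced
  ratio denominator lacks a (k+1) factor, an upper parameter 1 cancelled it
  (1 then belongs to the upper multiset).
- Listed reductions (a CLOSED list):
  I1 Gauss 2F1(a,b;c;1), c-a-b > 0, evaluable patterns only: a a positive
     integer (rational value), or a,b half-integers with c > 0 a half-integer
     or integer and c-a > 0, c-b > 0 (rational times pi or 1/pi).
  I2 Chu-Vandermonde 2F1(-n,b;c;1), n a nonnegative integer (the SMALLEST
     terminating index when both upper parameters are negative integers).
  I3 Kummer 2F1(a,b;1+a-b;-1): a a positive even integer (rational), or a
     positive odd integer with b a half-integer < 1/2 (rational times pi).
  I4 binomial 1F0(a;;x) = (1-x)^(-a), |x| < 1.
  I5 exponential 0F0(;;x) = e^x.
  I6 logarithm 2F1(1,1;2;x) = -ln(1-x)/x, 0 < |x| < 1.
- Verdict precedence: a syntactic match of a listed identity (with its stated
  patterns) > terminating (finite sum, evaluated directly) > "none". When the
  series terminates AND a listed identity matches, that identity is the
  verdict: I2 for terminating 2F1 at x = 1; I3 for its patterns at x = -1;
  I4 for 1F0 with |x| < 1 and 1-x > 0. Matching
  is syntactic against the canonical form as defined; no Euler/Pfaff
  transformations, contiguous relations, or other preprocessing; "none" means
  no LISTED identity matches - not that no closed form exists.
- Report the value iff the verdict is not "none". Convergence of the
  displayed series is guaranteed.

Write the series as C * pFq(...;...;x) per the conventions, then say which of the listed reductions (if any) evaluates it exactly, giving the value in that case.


Classification (C = \frac{9}{7}): 2F1 with upper {\frac{5}{8}, 1}, lower {\frac{1}{2}}, argument x = -\frac{1}{6}. Verdict: none. No listed pattern accepts 2F1(\frac{5}{8}, 1; \frac{1}{2}; -\frac{1}{6}).

Structural cue: x = -\frac{1}{6} and the lower central binomial (C = 9/7, x = -1/6) hides (1/2)_k.
Ratio: r(k) = -\frac{1}{6} * (k+\frac{5}{8}) (k+1) / [(k+\frac{1}{2}) (k+1)] ; factor over Q: parameters, x = -\frac{1}{6}, and C = \frac{9}{7}.


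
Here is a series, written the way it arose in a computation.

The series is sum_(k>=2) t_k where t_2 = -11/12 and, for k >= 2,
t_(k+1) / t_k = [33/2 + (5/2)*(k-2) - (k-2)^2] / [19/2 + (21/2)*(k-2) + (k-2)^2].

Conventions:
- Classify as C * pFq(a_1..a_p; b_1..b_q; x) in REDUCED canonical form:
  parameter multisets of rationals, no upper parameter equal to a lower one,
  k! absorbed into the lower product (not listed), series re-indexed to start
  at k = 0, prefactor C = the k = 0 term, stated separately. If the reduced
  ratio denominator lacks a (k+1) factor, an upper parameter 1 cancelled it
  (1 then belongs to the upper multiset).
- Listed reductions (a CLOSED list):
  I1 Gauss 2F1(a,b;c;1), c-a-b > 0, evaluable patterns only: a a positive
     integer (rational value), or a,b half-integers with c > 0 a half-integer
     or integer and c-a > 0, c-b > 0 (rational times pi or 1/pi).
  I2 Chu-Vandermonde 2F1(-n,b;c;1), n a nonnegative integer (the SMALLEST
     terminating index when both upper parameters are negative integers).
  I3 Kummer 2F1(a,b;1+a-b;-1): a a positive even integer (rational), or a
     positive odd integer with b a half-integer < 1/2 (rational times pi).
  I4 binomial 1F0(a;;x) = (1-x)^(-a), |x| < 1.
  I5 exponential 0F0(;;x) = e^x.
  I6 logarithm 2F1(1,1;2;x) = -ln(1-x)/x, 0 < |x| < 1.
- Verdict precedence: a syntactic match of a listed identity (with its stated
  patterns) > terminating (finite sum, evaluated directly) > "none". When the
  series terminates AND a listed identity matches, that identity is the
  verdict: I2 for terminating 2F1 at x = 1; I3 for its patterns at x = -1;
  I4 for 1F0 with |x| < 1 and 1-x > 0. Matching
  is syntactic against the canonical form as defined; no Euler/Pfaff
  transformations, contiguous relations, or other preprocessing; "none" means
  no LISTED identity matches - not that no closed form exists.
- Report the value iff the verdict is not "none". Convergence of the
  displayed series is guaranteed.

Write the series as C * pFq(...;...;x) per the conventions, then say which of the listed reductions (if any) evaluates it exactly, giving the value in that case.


Prefactor -11/12, argument -1: 2F1 with upper {-11/2, 3} over lower {19/2}. Verdict: Kummer (I3) applies (x = -1; c = 19/2 equals 1+a-b for upper {-11/2, 3}: listed pattern). Its exact value is (-401115/262144) * pi.

Key observation: with t_0 = -11/12, the expanded ratio factors over Q; C = -11/12, roots give parameters.
Adjacent-term ratio: r(k) = (-1) * (k-11/2) (k+3) / [(k+19/2) (k+1)] - rational in k. x = (-1); t_0 = -11/12; negate the roots.


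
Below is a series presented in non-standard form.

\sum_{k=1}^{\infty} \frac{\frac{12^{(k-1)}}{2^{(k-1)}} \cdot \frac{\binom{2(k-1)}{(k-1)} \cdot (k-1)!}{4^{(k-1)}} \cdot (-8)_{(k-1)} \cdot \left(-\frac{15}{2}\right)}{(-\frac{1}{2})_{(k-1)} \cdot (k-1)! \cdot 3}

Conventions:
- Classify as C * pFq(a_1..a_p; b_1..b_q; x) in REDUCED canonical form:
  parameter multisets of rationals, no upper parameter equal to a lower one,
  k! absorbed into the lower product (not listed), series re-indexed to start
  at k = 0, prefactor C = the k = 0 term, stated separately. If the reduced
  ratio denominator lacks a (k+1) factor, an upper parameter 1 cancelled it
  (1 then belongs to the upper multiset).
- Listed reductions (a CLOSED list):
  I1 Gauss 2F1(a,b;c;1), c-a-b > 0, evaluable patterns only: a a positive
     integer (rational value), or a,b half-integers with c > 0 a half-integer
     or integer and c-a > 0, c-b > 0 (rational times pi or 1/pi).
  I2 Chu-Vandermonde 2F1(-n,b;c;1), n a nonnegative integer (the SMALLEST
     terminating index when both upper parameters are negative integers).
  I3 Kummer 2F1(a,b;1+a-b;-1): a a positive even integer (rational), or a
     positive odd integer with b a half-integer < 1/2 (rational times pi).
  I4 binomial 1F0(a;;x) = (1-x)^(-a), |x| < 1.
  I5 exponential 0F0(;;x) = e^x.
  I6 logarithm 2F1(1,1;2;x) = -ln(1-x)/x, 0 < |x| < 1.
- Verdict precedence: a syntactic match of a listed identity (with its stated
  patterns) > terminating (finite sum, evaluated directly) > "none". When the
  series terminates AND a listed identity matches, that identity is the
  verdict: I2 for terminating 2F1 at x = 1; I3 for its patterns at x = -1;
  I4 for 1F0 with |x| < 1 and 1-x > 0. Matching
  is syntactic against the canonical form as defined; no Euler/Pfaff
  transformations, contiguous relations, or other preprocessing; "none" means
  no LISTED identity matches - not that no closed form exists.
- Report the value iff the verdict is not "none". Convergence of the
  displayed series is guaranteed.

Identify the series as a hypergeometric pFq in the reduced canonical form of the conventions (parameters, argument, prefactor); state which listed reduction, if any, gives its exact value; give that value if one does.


The series (x = 6) is 2F1: upper {-8, \frac{1}{2}}, lower {-\frac{1}{2}}, prefactor -\frac{5}{2}. Verdict: terminating - upper parameter -8 makes this a finite sum (last index 8), evaluated exactly. Value: \frac{35546875}{2}.

Key step: t_0 = -\frac{5}{2} here, and C(2k,k) (prefactor -5/2) equals 4^k (1/2)_k / k!.
Adjacent-term ratio: r(k) = 6 * (k-8) (k+\frac{1}{2}) / [(k-\frac{1}{2}) (k+1)] - rational in k, leading ratio 6; with t_0 = -\frac{5}{2}, classification follows.


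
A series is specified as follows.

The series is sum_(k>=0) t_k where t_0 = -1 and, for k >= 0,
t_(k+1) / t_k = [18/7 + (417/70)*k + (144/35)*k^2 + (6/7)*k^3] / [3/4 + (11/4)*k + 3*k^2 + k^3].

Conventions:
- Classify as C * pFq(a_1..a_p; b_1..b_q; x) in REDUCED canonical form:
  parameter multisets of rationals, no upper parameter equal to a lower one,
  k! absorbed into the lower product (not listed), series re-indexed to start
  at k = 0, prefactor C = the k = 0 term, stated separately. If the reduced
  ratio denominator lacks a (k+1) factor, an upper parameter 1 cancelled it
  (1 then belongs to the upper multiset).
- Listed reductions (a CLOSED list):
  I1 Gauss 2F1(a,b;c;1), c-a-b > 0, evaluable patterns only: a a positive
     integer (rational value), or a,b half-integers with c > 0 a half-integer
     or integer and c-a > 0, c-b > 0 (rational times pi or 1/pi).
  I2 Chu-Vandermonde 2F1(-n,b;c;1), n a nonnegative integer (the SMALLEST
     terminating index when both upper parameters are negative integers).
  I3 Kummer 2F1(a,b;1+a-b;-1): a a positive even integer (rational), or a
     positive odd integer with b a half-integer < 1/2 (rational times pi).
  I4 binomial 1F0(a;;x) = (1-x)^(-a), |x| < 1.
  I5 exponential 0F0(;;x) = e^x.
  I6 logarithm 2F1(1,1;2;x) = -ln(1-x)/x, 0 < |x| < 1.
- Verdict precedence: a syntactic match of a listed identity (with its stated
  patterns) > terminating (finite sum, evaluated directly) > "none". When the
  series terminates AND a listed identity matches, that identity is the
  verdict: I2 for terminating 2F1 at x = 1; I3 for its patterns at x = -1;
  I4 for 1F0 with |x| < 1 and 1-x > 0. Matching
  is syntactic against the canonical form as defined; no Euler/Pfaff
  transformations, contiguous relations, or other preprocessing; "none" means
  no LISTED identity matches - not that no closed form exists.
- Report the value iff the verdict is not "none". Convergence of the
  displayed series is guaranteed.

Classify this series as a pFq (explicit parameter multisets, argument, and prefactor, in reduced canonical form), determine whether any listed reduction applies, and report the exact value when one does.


With C = -1: the canonical form is 2F1(4/5, 5/2; 1/2; 6/7). Verdict: none. Every listed pattern misses the 2F1 form at 6/7, upper {4/5, 5/2}.

Structural cue: from the first term -1: cancel k + 3/2 from the displayed ratio first; then C = -1, x = 6/7.
Term ratio: r(k) = (6/7) * (k+4/5) (k+5/2) / [(k+1/2) (k+1)] ; factor over Q: parameters, x = (6/7), and C = -1.


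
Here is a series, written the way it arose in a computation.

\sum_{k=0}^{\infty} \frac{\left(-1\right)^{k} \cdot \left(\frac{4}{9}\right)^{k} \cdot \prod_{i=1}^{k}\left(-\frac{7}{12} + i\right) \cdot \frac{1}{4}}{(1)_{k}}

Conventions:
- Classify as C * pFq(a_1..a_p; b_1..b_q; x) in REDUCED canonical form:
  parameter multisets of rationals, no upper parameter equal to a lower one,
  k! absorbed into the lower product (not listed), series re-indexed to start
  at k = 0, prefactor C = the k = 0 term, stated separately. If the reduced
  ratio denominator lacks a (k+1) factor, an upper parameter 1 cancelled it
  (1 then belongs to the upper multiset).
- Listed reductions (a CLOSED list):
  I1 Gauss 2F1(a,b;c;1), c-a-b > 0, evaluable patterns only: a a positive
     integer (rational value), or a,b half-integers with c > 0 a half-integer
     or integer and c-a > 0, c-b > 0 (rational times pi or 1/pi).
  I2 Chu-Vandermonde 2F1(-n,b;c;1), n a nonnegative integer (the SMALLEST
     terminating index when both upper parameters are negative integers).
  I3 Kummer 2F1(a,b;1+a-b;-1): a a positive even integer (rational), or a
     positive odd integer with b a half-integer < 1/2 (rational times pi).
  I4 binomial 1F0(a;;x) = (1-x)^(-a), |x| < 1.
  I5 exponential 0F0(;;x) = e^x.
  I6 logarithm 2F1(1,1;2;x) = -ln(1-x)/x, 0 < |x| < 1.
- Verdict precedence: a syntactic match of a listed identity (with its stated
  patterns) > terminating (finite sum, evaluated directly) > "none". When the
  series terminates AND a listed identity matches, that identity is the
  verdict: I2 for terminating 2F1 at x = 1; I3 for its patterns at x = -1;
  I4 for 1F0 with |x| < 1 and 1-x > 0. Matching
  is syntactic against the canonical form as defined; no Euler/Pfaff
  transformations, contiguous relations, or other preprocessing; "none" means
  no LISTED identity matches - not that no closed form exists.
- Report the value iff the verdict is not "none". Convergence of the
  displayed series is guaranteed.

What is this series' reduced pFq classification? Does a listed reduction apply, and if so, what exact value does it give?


This is \frac{1}{4} * 1F0(\frac{5}{12}; -; -\frac{4}{9}) in reduced canonical form. Verdict at x = -\frac{4}{9}: binomial (I4) matches (the 1F0 binomial series: exponent -5/12, x = -\frac{4}{9}). Sum: \frac{1}{4} \cdot \left(\frac{13}{9}\right)^{-\frac{5}{12}}.

The tell: t_0 being \frac{1}{4}, the (-1)^k factor (prefactor 1/4) folds into the argument's sign.
Term ratio: r(k) = -\frac{4}{9} * (k+\frac{5}{12}) / [(k+1)] ; factor over Q: parameters, x = -\frac{4}{9}, and C = \frac{1}{4}.


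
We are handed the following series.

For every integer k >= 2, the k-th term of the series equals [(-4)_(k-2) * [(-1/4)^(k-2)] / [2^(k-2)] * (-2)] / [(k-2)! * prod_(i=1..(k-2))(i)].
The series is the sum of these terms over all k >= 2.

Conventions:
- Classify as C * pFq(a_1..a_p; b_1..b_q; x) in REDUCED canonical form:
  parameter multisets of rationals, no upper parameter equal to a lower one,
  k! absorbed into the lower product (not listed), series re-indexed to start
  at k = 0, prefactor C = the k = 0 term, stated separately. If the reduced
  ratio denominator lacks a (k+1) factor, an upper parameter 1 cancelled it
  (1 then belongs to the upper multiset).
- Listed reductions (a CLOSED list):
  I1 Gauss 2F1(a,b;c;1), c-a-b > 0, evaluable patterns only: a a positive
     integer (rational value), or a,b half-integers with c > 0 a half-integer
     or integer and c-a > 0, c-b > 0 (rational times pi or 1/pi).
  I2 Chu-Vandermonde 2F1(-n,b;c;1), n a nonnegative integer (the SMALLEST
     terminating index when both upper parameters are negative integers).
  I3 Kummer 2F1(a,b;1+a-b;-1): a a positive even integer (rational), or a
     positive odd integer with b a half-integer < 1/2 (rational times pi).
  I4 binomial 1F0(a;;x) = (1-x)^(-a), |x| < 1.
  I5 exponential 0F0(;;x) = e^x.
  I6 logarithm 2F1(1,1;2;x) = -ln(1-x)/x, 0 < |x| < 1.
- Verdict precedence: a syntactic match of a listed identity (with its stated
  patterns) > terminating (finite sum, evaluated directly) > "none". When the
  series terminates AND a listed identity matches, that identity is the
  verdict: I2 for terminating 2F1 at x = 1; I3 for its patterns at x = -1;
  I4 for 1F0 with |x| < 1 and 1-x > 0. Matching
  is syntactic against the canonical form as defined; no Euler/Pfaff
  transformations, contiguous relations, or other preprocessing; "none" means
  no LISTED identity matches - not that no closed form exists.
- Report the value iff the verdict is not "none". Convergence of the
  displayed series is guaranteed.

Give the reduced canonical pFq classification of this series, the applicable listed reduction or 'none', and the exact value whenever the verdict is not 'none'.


This is -2 * 1F1(-4; 1; -1/8) in reduced canonical form. Verdict: terminating - upper parameter -4 makes this a finite sum (last index 4), evaluated exactly. Hence: -50731/16384.

First insight: t_0 = -2 here, and the product of the first k integers (prefactor -2) is k!.
Consecutive-term ratio: r(k) = (-1/8) * (k-4) / [(k+1) (k+1)] - rational in k, leading ratio (-1/8); with t_0 = -2, classification follows.


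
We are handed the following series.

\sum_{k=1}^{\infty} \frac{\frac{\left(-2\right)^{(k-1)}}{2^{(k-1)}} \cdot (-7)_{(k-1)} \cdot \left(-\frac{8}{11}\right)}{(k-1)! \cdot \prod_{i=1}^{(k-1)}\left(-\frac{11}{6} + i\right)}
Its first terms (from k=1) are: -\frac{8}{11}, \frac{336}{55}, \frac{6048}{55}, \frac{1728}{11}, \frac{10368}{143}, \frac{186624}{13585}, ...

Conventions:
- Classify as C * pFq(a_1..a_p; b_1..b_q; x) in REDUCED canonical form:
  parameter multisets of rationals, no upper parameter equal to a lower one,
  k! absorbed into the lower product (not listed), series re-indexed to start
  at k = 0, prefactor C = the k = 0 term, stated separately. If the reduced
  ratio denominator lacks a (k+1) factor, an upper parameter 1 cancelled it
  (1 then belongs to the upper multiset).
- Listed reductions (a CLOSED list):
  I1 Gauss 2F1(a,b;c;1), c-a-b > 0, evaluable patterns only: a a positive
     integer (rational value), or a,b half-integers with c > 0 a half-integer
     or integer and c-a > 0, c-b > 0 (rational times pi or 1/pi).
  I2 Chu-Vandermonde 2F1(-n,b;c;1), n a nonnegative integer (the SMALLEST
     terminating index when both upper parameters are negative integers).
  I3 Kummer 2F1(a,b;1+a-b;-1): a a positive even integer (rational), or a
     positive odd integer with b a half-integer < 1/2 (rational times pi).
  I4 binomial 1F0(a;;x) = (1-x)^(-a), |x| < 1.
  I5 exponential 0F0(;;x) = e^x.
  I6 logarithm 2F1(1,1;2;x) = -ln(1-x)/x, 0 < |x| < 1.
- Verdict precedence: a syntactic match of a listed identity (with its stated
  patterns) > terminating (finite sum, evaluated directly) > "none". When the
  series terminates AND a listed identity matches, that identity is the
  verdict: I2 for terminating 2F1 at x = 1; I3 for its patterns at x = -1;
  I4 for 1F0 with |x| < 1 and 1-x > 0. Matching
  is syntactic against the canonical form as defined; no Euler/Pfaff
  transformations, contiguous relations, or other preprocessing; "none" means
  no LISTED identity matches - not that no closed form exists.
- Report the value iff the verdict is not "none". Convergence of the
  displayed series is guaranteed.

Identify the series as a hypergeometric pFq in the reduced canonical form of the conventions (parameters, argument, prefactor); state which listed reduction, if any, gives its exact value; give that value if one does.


Canonical form: C = -\frac{8}{11} times 1F1 with upper {-7}, lower {-\frac{5}{6}}, x = -1. Verdict: terminating (-7 upstairs). 8 nonzero terms in all; added directly. Its exact value is \frac{126876856}{352625}.

The tell: t_0 being -\frac{8}{11}, the lower running product (C = -8/11, x = -1) is a rising factorial.
Term ratio: r(k) = -1 * (k-7) / [(k-\frac{5}{6}) (k+1)] - rational in k. x = -1; t_0 = -\frac{8}{11}; negate the roots.


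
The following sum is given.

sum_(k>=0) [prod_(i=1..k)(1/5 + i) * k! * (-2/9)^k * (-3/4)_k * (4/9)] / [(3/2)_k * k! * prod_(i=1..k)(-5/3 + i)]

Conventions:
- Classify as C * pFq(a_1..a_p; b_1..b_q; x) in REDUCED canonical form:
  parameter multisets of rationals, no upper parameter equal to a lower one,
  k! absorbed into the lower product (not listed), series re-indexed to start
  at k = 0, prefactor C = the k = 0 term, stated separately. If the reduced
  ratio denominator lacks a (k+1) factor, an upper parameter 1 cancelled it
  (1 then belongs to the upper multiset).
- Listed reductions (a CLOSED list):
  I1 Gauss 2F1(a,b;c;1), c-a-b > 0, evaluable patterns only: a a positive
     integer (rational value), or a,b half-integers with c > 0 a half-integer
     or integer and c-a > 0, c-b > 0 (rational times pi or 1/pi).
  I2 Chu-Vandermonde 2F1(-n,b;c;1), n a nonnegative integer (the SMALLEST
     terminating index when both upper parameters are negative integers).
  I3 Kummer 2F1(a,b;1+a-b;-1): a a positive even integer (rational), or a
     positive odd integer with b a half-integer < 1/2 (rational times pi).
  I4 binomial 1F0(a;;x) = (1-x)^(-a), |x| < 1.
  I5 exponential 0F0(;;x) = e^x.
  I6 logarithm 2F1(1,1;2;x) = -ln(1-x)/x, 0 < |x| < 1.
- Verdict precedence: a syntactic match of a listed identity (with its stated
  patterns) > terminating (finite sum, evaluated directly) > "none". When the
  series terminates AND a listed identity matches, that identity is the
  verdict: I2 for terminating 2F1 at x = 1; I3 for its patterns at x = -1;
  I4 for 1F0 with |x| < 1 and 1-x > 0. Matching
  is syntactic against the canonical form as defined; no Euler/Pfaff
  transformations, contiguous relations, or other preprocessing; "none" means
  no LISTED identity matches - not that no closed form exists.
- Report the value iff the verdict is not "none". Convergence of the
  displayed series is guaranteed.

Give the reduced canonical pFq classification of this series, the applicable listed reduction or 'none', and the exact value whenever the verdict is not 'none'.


Structural cue: with t_0 = 4/9, the factorial ratio (C = 4/9, x = -2/9) (k+a-1)!/(a-1)! is a rising factorial (a)_k.
Step ratio: r(k) = (-2/9) * (k-3/4) (k+1) (k+6/5) / [(k-2/3) (k+3/2) (k+1)] - rational in k, leading ratio (-2/9); with t_0 = 4/9, classification follows.

x = -2/9 here; the reduced form reads 3F2, upper {-3/4, 1, 6/5}, lower {-2/3, 3/2}, C = 4/9. Verdict: none. A 3F2 with upper {-3/4, 1, 6/5} fits none of I1-I6 at x = -2/9; the sum runs forever.


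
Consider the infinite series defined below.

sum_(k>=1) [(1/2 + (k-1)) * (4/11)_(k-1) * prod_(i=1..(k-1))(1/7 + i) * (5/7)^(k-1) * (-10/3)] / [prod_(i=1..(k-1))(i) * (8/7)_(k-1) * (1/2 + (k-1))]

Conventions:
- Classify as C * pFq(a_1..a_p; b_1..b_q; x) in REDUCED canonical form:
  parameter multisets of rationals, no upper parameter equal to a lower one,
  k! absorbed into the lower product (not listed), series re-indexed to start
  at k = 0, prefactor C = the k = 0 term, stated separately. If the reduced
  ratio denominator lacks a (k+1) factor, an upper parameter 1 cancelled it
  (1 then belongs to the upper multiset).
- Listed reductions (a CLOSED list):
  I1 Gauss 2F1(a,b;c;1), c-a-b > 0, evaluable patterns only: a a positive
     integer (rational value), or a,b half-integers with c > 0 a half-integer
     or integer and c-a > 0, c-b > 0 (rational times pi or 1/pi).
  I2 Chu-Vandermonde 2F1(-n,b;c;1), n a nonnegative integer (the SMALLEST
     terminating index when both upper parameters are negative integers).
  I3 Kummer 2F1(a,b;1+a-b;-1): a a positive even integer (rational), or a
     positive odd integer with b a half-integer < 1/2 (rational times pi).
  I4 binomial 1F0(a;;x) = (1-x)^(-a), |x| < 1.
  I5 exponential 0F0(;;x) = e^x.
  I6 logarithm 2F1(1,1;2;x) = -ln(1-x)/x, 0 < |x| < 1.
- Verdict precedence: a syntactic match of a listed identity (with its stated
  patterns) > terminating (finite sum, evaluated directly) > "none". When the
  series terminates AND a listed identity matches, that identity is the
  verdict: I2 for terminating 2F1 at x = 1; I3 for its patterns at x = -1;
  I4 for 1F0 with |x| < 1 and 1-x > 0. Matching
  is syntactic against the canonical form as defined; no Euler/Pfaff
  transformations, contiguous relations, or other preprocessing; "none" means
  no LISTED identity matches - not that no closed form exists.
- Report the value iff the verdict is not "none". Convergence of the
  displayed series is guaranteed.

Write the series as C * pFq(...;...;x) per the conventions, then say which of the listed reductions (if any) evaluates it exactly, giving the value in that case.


With C = -10/3: the canonical form is 1F0(4/11; -; 5/7). Verdict: binomial (I4) applies (the 1F0 binomial series: exponent -4/11, x = 5/7). Its exact value is (-10/3) * (2/7)^(-4/11).

First insight: with t_0 = -10/3, the running product (prefactor -10/3) telescopes to a rising factorial.
Consecutive-term ratio: r(k) = (5/7) * (k+4/11) / [(k+1)] - rational; roots negated = parameters, x = (5/7), C = -10/3.


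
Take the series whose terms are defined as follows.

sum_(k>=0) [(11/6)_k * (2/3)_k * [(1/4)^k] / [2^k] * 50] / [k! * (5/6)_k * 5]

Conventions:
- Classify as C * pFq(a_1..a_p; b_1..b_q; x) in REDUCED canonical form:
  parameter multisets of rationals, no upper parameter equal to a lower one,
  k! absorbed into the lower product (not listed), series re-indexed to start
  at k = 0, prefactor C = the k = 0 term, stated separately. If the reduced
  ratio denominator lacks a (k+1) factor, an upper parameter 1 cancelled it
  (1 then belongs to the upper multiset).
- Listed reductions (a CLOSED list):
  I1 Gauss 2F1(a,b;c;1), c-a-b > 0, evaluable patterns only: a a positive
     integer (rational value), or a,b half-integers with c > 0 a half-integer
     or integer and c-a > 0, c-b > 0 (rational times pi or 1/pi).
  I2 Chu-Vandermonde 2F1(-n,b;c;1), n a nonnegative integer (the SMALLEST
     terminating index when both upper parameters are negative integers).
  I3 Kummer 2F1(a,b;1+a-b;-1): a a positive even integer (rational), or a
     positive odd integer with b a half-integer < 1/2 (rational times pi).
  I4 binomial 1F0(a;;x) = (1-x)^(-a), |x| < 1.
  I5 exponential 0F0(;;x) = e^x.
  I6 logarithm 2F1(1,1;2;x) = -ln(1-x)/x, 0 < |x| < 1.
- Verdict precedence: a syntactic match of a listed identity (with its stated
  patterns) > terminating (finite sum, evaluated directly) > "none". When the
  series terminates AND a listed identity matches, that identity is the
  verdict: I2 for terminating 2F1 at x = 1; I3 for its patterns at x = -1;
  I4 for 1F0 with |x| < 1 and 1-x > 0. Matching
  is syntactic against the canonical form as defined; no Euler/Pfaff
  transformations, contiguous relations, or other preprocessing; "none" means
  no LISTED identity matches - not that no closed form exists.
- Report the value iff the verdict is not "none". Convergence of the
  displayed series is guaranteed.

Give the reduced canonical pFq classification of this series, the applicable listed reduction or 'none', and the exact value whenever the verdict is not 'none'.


Reduced: x = 1/8, 2F1, upper = {2/3, 11/6}, lower = {5/6}, C = 10. Verdict: none - at argument 1/8 the multisets {2/3, 11/6} ; {5/6} match no listed identity.

The tell: with t_0 = 10, the constant factors (C = 10) combine into one prefactor.
Adjacent-term ratio: r(k) = (1/8) * (k+2/3) (k+11/6) / [(k+5/6) (k+1)] - rational in k, leading ratio (1/8); with t_0 = 10, classification follows.


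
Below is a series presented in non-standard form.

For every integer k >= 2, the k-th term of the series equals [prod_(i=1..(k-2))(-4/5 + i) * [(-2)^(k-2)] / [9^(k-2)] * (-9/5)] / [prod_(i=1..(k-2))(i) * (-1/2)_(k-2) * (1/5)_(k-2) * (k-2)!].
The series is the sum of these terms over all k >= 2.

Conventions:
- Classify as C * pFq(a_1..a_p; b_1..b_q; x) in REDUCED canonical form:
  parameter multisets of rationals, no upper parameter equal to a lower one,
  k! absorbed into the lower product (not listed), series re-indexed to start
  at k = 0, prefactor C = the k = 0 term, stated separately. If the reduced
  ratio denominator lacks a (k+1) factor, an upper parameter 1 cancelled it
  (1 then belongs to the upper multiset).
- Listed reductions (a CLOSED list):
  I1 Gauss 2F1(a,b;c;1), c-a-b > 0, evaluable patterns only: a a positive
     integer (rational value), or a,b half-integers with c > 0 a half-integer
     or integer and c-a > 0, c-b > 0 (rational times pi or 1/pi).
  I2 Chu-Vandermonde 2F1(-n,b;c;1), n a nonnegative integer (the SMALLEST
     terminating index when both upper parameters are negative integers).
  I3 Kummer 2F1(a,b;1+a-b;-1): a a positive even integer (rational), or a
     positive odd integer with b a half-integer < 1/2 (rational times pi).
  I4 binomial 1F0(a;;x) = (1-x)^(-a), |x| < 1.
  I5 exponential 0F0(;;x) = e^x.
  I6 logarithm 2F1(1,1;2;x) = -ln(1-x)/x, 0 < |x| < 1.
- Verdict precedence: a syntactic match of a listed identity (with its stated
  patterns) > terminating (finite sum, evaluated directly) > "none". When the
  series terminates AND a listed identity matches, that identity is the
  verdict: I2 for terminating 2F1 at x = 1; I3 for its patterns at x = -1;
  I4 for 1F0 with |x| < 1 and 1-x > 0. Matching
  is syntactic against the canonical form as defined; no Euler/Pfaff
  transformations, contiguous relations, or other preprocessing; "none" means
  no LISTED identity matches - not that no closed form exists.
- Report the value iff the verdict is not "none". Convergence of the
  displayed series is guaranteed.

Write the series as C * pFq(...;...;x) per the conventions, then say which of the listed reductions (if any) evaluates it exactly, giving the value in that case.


Key observation: x = (-2/9) and the two geometric factors (C = -9/5) combine into one argument.
Ratio: r(k) = (-2/9) * 1 / [(k-1/2) (k+1) (k+1)] - rational in k, leading ratio (-2/9); with t_0 = -9/5, classification follows.

The series (x = -2/9) is 0F2: upper {-}, lower {-1/2, 1}, prefactor -9/5. Verdict: none. No listed pattern accepts 0F2(-; -1/2, 1; -2/9).


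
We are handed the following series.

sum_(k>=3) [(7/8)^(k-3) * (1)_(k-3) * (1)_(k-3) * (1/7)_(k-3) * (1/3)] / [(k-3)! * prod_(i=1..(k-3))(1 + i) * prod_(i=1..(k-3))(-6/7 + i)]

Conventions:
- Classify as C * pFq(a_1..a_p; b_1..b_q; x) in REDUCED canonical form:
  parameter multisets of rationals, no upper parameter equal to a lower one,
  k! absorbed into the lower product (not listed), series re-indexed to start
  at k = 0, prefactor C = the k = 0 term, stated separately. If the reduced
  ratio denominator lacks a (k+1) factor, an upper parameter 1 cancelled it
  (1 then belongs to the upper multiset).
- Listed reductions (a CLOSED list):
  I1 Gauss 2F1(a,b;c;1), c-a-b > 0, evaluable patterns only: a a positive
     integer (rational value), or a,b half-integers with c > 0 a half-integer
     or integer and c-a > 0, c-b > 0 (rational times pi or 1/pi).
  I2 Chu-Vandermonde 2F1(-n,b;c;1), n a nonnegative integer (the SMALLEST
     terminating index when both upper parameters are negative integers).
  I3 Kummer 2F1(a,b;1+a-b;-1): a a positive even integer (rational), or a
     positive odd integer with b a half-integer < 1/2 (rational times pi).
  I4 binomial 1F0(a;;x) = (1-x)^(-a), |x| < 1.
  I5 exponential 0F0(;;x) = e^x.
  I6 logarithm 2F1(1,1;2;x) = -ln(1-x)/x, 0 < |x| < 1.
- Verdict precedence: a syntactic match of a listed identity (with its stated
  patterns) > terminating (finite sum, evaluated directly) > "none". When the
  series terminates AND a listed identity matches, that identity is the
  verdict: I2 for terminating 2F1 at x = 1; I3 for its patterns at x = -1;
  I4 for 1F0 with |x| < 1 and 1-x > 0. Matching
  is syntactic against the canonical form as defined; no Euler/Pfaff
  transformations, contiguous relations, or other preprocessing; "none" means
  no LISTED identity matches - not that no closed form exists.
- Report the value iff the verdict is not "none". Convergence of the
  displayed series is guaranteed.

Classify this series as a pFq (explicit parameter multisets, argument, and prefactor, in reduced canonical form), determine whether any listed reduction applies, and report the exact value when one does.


The series (x = 7/8) is 2F1: upper {1, 1}, lower {2}, prefactor 1/3. Verdict: the I6 logarithm reduction fires (the logarithm: parameters (1,1;2), x = 7/8). Sum: (-8/21) * ln(1/8).

The tell: t_0 = 1/3 here, and the parameter 1/7 appears in both the upper and lower lists and cancels.
Adjacent-term ratio: r(k) = (7/8) * (k+1) (k+1) / [(k+2) (k+1)] - poly over poly, x = (7/8) from leading terms; C = 1/3 at k = 0.


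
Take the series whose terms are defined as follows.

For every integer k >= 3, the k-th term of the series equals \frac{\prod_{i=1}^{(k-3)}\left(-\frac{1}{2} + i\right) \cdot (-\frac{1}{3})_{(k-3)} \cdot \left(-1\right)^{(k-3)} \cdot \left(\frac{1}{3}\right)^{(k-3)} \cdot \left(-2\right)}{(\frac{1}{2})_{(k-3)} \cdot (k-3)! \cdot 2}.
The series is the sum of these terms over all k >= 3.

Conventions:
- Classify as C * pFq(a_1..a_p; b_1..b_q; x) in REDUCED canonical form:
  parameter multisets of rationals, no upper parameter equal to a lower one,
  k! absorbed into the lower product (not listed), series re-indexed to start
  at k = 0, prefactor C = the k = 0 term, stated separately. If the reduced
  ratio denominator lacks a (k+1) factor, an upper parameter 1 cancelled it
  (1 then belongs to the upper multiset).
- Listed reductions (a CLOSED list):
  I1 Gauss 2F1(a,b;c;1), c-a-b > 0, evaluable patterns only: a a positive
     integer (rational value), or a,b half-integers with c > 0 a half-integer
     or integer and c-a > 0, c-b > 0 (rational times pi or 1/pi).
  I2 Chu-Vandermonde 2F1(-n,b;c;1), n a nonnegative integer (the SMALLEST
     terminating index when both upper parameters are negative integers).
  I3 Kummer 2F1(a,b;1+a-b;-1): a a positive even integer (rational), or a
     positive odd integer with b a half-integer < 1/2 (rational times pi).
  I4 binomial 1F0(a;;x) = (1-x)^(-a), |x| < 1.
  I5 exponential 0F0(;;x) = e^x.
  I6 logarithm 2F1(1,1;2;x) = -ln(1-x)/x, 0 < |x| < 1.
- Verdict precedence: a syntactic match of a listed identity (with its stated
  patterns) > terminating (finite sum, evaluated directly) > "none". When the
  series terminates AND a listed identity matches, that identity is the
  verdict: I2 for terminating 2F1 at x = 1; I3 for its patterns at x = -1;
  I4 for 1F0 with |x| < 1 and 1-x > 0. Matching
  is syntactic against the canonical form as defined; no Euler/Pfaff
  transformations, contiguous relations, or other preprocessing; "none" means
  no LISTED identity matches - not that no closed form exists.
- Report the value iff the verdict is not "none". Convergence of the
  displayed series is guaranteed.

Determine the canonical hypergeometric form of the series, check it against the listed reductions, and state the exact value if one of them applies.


Key observation: t_0 = -1 here, and the running product (prefactor -1) telescopes to a rising factorial.
Term ratio: r(k) = -\frac{1}{3} * (k-\frac{1}{3}) / [(k+1)] - rational; roots negated = parameters, x = -\frac{1}{3}, C = -1.

At argument -\frac{1}{3}: a 1F0 with upper {-\frac{1}{3}}, lower {-}, scaled by C = -1. Verdict: this is the binomial series (I4) (the 1F0 binomial series: exponent 1/3, x = -\frac{1}{3}). Value: \left(-1\right) \cdot \left(\frac{4}{3}\right)^{\frac{1}{3}}.


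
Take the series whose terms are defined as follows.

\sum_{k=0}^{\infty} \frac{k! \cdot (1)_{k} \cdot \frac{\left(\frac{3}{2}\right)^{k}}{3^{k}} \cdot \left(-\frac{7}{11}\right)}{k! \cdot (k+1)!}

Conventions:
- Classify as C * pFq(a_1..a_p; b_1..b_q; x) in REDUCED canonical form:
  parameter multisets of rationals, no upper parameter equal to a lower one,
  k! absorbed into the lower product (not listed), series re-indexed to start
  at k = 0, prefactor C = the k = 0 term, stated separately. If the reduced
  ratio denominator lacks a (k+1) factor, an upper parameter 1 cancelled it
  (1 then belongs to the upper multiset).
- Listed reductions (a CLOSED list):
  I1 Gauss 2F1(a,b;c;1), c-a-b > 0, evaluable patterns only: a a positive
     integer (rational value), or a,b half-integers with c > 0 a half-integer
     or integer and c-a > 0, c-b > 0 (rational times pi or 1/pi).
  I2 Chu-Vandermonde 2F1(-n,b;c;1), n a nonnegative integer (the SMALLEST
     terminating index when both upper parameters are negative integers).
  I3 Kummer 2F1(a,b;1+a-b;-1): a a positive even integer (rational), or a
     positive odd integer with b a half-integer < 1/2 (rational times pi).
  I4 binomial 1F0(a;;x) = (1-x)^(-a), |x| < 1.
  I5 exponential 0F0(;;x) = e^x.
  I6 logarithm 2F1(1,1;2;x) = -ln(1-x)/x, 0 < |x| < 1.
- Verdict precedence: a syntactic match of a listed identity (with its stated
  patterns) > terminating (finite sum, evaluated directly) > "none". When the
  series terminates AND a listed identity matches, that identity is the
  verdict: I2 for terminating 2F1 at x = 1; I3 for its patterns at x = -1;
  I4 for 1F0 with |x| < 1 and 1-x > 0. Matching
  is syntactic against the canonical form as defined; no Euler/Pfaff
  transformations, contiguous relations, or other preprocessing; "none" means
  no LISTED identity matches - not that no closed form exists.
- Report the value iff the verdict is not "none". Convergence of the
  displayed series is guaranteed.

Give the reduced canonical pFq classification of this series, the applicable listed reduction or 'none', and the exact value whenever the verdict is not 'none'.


Classification (C = -\frac{7}{11}): 2F1 with upper {1, 1}, lower {2}, argument x = \frac{1}{2}. Verdict (x = \frac{1}{2}): the logarithmic series (I6) applies (the logarithm: parameters (1,1;2), x = \frac{1}{2}). Value: \frac{14}{11} \cdot \ln\left(\frac{1}{2}\right).

First insight: from the first term -\frac{7}{11}: the factorial ratio (C = -7/11, x = 1/2) (k+a-1)!/(a-1)! is a rising factorial (a)_k.
Step ratio: r(k) = \frac{1}{2} * (k+1) (k+1) / [(k+2) (k+1)] - rational; roots negated = parameters, x = \frac{1}{2}, C = -\frac{7}{11}.


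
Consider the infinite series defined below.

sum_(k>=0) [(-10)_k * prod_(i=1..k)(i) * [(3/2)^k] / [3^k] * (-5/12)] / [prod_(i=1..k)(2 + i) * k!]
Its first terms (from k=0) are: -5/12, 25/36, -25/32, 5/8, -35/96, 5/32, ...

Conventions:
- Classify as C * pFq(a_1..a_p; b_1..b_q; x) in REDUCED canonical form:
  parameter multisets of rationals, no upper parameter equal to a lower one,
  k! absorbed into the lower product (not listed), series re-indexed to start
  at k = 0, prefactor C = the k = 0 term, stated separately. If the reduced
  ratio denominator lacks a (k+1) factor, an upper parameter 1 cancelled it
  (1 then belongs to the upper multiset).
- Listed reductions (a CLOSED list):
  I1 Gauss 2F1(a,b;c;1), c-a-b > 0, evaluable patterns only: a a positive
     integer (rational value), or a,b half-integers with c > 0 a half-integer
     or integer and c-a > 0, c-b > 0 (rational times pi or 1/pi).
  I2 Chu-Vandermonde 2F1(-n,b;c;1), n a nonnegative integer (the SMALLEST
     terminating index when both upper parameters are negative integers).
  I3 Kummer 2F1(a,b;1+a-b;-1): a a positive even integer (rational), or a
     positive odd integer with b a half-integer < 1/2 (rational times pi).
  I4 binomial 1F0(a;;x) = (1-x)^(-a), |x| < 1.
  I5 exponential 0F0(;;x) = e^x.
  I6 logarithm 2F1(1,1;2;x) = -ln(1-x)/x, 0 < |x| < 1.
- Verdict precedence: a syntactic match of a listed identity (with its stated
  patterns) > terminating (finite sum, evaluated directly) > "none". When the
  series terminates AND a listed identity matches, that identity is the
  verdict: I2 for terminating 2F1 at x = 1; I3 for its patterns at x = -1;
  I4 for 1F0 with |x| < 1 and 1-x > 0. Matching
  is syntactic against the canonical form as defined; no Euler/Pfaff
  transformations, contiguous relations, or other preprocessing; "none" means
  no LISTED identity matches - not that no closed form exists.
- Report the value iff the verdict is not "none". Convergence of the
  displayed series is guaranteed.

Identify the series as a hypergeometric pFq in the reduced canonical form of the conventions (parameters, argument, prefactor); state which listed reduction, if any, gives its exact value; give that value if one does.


x = 1/2 here; the reduced form reads 2F1, upper {-10, 1}, lower {3}, C = -5/12. Verdict: terminating - upper parameter -10 makes this a finite sum (last index 10), evaluated exactly. Value: -34135/270336.

Key observation: t_0 being -5/12, the running product (prefactor -5/12) telescopes to a rising factorial.
Consecutive-term ratio: r(k) = (1/2) * (k-10) (k+1) / [(k+3) (k+1)] - rational in k, leading ratio (1/2); with t_0 = -5/12, classification follows.


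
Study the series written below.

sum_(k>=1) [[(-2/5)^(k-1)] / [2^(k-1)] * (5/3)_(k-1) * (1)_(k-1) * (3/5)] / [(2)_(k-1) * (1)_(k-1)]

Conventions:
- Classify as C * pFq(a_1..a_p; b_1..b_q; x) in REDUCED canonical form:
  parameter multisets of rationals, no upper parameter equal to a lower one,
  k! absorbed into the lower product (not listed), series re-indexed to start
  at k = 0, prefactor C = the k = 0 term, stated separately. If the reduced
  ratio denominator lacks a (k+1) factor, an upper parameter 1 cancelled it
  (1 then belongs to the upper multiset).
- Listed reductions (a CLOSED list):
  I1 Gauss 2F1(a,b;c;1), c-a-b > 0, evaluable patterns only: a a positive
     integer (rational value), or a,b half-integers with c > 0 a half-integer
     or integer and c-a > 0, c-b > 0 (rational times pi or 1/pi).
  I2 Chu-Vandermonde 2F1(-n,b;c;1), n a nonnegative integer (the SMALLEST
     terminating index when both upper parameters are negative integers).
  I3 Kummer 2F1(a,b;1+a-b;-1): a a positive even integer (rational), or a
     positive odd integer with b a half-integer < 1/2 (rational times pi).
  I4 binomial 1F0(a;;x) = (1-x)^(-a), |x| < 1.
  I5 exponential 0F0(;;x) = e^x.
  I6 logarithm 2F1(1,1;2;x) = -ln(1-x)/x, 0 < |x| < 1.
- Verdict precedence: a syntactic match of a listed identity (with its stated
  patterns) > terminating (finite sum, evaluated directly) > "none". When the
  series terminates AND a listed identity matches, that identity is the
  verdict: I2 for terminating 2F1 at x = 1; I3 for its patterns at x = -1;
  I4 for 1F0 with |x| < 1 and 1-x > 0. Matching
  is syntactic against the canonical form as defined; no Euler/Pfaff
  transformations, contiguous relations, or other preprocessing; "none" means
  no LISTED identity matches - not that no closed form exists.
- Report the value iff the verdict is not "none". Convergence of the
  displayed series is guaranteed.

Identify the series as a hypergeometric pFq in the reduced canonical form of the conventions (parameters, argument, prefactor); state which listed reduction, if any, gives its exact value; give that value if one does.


Prefactor 3/5, argument -1/5: 2F1 with upper {1, 5/3} over lower {2}. Verdict: none. No listed pattern accepts 2F1(1, 5/3; 2; -1/5).

Structural cue: t_0 being 3/5, the two k-th powers (prefactor 3/5) combine into one argument.
Term ratio: r(k) = (-1/5) * (k+1) (k+5/3) / [(k+2) (k+1)] - rational; roots negated = parameters, x = (-1/5), C = 3/5.
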